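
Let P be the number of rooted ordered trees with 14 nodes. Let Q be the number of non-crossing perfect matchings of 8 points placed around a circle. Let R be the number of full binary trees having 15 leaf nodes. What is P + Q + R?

Rooted ordered (plane) trees on m nodes have m−1 edges and are counted by C_{m−1}; m = 14 gives C_13. So P = C_13 = 742900.
Non-crossing perfect matchings of 2n points on a circle are counted by C_n; with 8 points, n = 4. So Q = C_4 = 14.
Full binary trees with 15 leaves have 15−1 = 14 internal nodes, so there are C_14 of them. So R = C_14 = 2674440.
P + Q + R = 742900 + 14 + 2674440 = 3417354.

3417354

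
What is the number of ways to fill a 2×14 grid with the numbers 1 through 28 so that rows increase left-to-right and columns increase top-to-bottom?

By the hook-length formula (or a Dyck-path bijection), SYT of shape 2×14 number C_14.
C_14 = C_13 · 2(2·13+1)/(13+2) = 742900 · 54/15 = 2674440.

2674440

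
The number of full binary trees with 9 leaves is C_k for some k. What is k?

A full binary tree with L leaves has L−1 internal nodes and is counted by C_{L−1}; L = 9 gives C_8.

8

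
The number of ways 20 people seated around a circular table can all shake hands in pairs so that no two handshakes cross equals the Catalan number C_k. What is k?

10

With 20 = 2·10 people, non-crossing handshake pairings are non-crossing perfect matchings on a circle, counted by C_10.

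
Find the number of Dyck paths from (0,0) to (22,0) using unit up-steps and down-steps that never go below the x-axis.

58786

A Dyck path with 11 up-steps and 11 down-steps has semilength 11, so there are C_11 of them.
C_11 = 58786.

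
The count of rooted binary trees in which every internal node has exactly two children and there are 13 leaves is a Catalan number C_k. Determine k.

A full binary tree with L leaves has L−1 internal nodes and is counted by C_{L−1}; L = 13 gives C_12.

12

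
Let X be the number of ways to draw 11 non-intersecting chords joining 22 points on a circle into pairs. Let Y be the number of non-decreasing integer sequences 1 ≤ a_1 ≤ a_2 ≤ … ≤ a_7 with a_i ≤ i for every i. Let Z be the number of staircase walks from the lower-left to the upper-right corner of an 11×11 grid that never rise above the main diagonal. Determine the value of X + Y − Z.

429

Non-crossing perfect matchings of 2n points on a circle are counted by C_n; with 22 points, n = 11. So X = C_11 = 58786.
Weakly increasing sequences with a_i ≤ i biject with Dyck paths of semilength 7, so there are C_7. So Y = C_7 = 429.
Monotone paths in an n×n grid that stay weakly below the diagonal are counted by C_n; here n = 11. So Z = C_11 = 58786.
X + Y − Z = 58786 + 429 − 58786 = 429.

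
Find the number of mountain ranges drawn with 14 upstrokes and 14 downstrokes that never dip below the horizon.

Dyck paths of semilength n (length 2n) are counted by C_n; here n = 14.
C_14 = C(28,14)/15 = 40116600/15 = 2674440.

2674440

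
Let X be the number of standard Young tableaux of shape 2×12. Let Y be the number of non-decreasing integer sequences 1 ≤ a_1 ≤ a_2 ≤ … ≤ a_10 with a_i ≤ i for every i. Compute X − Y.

By the hook-length formula (or a Dyck-path bijection), SYT of shape 2×12 number C_12. So X = C_12 = 208012.
Weakly increasing sequences with a_i ≤ i biject with Dyck paths of semilength 10, so there are C_10. So Y = C_10 = 16796.
X − Y = 208012 − 16796 = 191216.

191216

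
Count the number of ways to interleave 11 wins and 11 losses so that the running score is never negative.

58786

Reading a vote for the leader as '(' and for the other as ')' turns such a sequence into a balanced string of 11 pairs, so the count is C_11.
C_11 = 58786.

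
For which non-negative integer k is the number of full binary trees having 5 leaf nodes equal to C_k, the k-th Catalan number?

Full binary trees with 5 leaves have 5−1 = 4 internal nodes, so there are C_4 of them.

4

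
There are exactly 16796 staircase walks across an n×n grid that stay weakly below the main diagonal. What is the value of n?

10

Such diagonal-avoiding paths in an n×n grid are counted by C_n. Since C_10 = 16796, the index is 10.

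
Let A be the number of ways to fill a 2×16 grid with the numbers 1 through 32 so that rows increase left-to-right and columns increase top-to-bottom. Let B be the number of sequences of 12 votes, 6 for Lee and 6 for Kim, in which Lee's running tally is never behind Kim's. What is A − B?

35357538

Standard Young tableaux of shape 2×n are counted by C_n; here n = 16. So A = C_16 = 35357670.
Ballot sequences with n votes each where one side never trails are Dyck words, counted by C_n; here n = 6. So B = C_6 = 132.
A − B = 35357670 − 132 = 35357538.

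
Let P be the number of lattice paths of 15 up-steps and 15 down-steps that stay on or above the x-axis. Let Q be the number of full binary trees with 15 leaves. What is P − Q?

A Dyck path with 15 up-steps and 15 down-steps has semilength 15, so there are C_15 of them. So P = C_15 = 9694845.
Full binary trees with 15 leaves have 15−1 = 14 internal nodes, so there are C_14 of them. So Q = C_14 = 2674440.
P − Q = 9694845 − 2674440 = 7020405.

7020405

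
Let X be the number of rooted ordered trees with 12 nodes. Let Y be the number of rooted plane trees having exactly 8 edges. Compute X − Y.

A rooted plane tree on 12 nodes has 11 edges, and such trees are counted by C_11. So X = C_11 = 58786.
Rooted ordered trees with n edges are counted by C_n; here n = 8. So Y = C_8 = 1430.
X − Y = 58786 − 1430 = 57356.

57356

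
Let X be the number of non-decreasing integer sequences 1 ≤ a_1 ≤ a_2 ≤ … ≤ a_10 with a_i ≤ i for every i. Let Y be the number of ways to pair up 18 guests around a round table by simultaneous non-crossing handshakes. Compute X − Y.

Such sub-staircase sequences of length n are counted by C_n; here n = 10. So X = C_10 = 16796.
With 18 = 2·9 people, non-crossing handshake pairings are non-crossing perfect matchings on a circle, counted by C_9. So Y = C_9 = 4862.
X − Y = 16796 − 4862 = 11934.

11934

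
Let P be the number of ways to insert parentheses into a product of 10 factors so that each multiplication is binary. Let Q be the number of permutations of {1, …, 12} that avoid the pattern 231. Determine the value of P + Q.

Parenthesizations of m factors correspond to full binary trees with m leaves, counted by C_{m−1}; m = 10 gives C_9. So P = C_9 = 4862.
Permutations of [n] avoiding any single length-3 pattern are counted by C_n; here n = 12. So Q = C_12 = 208012.
P + Q = 4862 + 208012 = 212874.

212874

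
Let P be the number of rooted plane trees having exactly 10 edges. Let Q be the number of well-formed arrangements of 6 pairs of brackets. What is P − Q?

16664

Rooted ordered trees with n edges are counted by C_n; here n = 10. So P = C_10 = 16796.
A balanced arrangement of 6 bracket pairs is a Dyck word of semilength 6, so the count is C_6. So Q = C_6 = 132.
P − Q = 16796 − 132 = 16664.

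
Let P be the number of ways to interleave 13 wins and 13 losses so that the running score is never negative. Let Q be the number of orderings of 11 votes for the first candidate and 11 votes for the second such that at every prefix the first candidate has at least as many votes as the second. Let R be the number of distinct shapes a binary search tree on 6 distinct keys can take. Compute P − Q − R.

Reading a vote for the leader as '(' and for the other as ')' turns such a sequence into a balanced string of 13 pairs, so the count is C_13. So P = C_13 = 742900.
Reading a vote for the leader as '(' and for the other as ')' turns such a sequence into a balanced string of 11 pairs, so the count is C_11. So Q = C_11 = 58786.
There are C_n binary search tree shapes on n keys; with n = 6 that is C_6. So R = C_6 = 132.
P − Q − R = 742900 − 58786 − 132 = 683982.

683982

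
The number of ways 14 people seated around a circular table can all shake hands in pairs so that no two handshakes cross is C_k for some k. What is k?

Non-crossing handshake pairings of 2n people are counted by C_n; 14 people gives n = 7.

7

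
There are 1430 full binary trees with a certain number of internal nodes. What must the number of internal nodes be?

Full binary trees with n internal nodes are counted by C_n. The Catalan number equal to 1430 is C_8.

8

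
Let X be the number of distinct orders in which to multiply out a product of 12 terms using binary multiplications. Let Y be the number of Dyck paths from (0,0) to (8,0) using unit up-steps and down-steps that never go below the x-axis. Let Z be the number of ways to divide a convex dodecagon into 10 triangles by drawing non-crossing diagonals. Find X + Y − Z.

Bracketing 12 factors into binary products is counted by C_{12−1} = C_11. So X = C_11 = 58786.
Paths of 4 up- and 4 down-steps that never dip below the axis are Dyck paths; their count is C_4. So Y = C_4 = 14.
A convex 12-gon is triangulated into 10 triangles, and the number of such triangulations is the Catalan number C_{12−2} = C_10. So Z = C_10 = 16796.
X + Y − Z = 58786 + 14 − 16796 = 42004.

42004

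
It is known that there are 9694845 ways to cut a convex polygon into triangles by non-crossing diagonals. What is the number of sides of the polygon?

17

Triangulations of a convex m-gon are counted by C_{m−2}, and C_15 = 9694845.
So m − 2 = 15, giving m = 17 sides.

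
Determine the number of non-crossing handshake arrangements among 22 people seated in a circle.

With 22 = 2·11 people, non-crossing handshake pairings are non-crossing perfect matchings on a circle, counted by C_11.
C_11 = C(22,11)/12 = 705432/12 = 58786.

58786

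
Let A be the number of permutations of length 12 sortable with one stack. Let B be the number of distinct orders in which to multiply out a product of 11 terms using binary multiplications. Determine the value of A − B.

Stack-sortable permutations are exactly the 231-avoiding ones, counted by C_n; here n = 12. So A = C_12 = 208012.
Parenthesizations of m factors correspond to full binary trees with m leaves, counted by C_{m−1}; m = 11 gives C_10. So B = C_10 = 16796.
A − B = 208012 − 16796 = 191216.

191216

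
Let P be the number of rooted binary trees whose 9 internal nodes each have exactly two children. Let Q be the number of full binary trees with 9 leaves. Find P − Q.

Full binary trees with n internal nodes are counted by C_n; here n = 9. So P = C_9 = 4862.
Full binary trees with 9 leaves have 9−1 = 8 internal nodes, so there are C_8 of them. So Q = C_8 = 1430.
P − Q = 4862 − 1430 = 3432.

3432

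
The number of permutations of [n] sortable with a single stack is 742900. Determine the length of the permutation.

13

Stack-sortable permutations of [n] are counted by C_n. Since C_13 = 742900, the index is 13.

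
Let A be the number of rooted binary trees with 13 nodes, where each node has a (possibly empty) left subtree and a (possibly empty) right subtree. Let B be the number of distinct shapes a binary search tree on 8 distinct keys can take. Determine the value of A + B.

744330

Binary trees (left/right distinguished) on n nodes are counted by C_n; here n = 13. So A = C_13 = 742900.
Rooted binary trees with 8 nodes (each child slot possibly empty) number C_8. So B = C_8 = 1430.
A + B = 742900 + 1430 = 744330.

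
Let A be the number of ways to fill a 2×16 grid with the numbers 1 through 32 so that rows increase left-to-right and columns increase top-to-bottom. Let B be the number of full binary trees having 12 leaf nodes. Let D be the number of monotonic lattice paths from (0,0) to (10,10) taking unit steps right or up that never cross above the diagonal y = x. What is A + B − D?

Standard Young tableaux of shape 2×n are counted by C_n; here n = 16. So A = C_16 = 35357670.
A full binary tree with L leaves has L−1 internal nodes and is counted by C_{L−1}; L = 12 gives C_11. So B = C_11 = 58786.
Monotone paths in an n×n grid that stay weakly below the diagonal are counted by C_n; here n = 10. So D = C_10 = 16796.
A + B − D = 35357670 + 58786 − 16796 = 35399660.

35399660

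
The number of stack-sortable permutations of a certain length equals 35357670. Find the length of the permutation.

Stack-sortable permutations of [n] are counted by C_n. Since C_16 = 35357670, the index is 16.

16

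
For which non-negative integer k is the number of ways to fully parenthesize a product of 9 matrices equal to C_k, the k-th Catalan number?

Bracketing 9 factors into binary products is counted by C_{9−1} = C_8.

8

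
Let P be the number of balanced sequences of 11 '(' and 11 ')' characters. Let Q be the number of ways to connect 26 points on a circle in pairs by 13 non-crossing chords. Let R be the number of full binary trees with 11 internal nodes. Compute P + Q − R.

With 11 pairs the number of balanced bracket strings is the Catalan number C_11. So P = C_11 = 58786.
Non-crossing perfect matchings of 2n points on a circle are counted by C_n; with 26 points, n = 13. So Q = C_13 = 742900.
The number of full binary trees on 11 internal nodes is the Catalan number C_11. So R = C_11 = 58786.
P + Q − R = 58786 + 742900 − 58786 = 742900.

742900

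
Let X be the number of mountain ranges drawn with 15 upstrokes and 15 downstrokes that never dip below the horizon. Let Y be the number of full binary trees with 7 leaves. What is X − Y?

Dyck paths of semilength n (length 2n) are counted by C_n; here n = 15. So X = C_15 = 9694845.
Full binary trees with 7 leaves have 7−1 = 6 internal nodes, so there are C_6 of them. So Y = C_6 = 132.
X − Y = 9694845 − 132 = 9694713.

9694713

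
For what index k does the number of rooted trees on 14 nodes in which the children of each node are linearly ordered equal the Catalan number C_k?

13

A rooted plane tree on 14 nodes has 13 edges, and such trees are counted by C_13.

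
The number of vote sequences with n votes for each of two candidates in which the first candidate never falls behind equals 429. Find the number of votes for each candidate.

Such ballot sequences with n votes each are counted by C_n; 429 = C_7.

7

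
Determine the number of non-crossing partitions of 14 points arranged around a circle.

Non-crossing partitions of an n-element set are counted by C_n; here n = 14.
C_14 = C_13 · 2(2·13+1)/(13+2) = 742900 · 54/15 = 2674440.

2674440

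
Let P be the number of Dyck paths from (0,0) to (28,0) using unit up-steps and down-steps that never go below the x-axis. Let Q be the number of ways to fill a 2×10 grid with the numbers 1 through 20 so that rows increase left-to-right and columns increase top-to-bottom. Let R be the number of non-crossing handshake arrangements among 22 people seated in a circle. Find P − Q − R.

Paths of 14 up- and 14 down-steps that never dip below the axis are Dyck paths; their count is C_14. So P = C_14 = 2674440.
By the hook-length formula (or a Dyck-path bijection), SYT of shape 2×10 number C_10. So Q = C_10 = 16796.
With 22 = 2·11 people, non-crossing handshake pairings are non-crossing perfect matchings on a circle, counted by C_11. So R = C_11 = 58786.
P − Q − R = 2674440 − 16796 − 58786 = 2598858.

2598858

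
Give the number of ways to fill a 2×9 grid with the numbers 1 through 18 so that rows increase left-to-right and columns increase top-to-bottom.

4862

Standard Young tableaux of shape 2×n are counted by C_n; here n = 9.
C_9 = C(18,9)/10 = 48620/10 = 4862.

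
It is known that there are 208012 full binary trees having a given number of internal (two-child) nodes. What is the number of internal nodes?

12

Full binary trees with n internal nodes are counted by C_n. The Catalan number equal to 208012 is C_12.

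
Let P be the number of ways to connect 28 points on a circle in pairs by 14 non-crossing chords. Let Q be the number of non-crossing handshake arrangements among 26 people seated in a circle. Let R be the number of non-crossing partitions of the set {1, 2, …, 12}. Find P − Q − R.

Pairing 28 circle points by 14 non-crossing chords gives C_14 matchings. So P = C_14 = 2674440.
With 26 = 2·13 people, non-crossing handshake pairings are non-crossing perfect matchings on a circle, counted by C_13. So Q = C_13 = 742900.
The non-crossing partitions of [12] form a lattice of size C_12. So R = C_12 = 208012.
P − Q − R = 2674440 − 742900 − 208012 = 1723528.

1723528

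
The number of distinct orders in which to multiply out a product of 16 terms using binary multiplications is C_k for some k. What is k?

Bracketing 16 factors into binary products is counted by C_{16−1} = C_15.

15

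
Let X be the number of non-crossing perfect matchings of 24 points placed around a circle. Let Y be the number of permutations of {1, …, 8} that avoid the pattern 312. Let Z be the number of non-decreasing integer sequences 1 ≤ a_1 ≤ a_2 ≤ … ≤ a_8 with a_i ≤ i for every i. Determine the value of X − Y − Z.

Pairing 24 circle points by 12 non-crossing chords gives C_12 matchings. So X = C_12 = 208012.
Permutations of [n] avoiding any single length-3 pattern are counted by C_n; here n = 8. So Y = C_8 = 1430.
Such sub-staircase sequences of length n are counted by C_n; here n = 8. So Z = C_8 = 1430.
X − Y − Z = 208012 − 1430 − 1430 = 205152.

205152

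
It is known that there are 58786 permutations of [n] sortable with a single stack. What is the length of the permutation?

11

Stack-sortable permutations of [n] are counted by C_n; 58786 = C_11.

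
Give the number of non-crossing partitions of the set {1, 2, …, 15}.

Non-crossing partitions of an n-element set are counted by C_n; here n = 15.
C_15 = C(30,15)/16 = 155117520/16 = 9694845.

9694845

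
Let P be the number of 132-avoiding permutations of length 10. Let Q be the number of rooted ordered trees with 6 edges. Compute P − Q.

Permutations of [n] avoiding any single length-3 pattern are counted by C_n; here n = 10. So P = C_10 = 16796.
A rooted plane tree with 6 edges has 7 nodes, and the count is C_6. So Q = C_6 = 132.
P − Q = 16796 − 132 = 16664.

16664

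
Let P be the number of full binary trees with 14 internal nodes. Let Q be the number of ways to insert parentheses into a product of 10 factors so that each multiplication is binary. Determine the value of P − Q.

2669578

Full binary trees with n internal nodes are counted by C_n; here n = 14. So P = C_14 = 2674440.
Bracketing 10 factors into binary products is counted by C_{10−1} = C_9. So Q = C_9 = 4862.
P − Q = 2674440 − 4862 = 2669578.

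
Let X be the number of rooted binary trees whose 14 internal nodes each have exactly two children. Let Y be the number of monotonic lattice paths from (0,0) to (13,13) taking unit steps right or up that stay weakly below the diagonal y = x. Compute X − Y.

Full binary trees with n internal nodes are counted by C_n; here n = 14. So X = C_14 = 2674440.
Sub-diagonal monotone paths from (0,0) to (13,13) biject with Dyck paths of semilength 13, giving C_13. So Y = C_13 = 742900.
X − Y = 2674440 − 742900 = 1931540.

1931540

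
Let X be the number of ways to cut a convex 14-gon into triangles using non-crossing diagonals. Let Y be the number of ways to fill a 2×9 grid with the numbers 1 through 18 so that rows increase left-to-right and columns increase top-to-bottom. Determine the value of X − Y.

A convex 14-gon is triangulated into 12 triangles, and the number of such triangulations is the Catalan number C_{14−2} = C_12. So X = C_12 = 208012.
Standard Young tableaux of shape 2×n are counted by C_n; here n = 9. So Y = C_9 = 4862.
X − Y = 208012 − 4862 = 203150.

203150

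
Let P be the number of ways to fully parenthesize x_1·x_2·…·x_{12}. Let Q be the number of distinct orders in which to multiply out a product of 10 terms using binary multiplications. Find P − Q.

Parenthesizations of m factors correspond to full binary trees with m leaves, counted by C_{m−1}; m = 12 gives C_11. So P = C_11 = 58786.
Ways to associate a product of 10 factors correspond to binary trees on 10 leaves, so the count is C_9. So Q = C_9 = 4862.
P − Q = 58786 − 4862 = 53924.

53924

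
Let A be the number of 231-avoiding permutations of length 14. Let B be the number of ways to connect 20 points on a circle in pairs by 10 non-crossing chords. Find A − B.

For any fixed pattern of length 3, the pattern-avoiding permutations of [14] number C_14. So A = C_14 = 2674440.
Non-crossing perfect matchings of 2n points on a circle are counted by C_n; with 20 points, n = 10. So B = C_10 = 16796.
A − B = 2674440 − 16796 = 2657644.

2657644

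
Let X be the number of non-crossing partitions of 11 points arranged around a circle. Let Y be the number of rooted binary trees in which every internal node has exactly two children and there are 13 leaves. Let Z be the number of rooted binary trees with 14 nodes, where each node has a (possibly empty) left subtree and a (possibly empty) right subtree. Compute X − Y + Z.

Non-crossing partitions of an n-element set are counted by C_n; here n = 11. So X = C_11 = 58786.
A full binary tree with L leaves has L−1 internal nodes and is counted by C_{L−1}; L = 13 gives C_12. So Y = C_12 = 208012.
Binary trees (left/right distinguished) on n nodes are counted by C_n; here n = 14. So Z = C_14 = 2674440.
X − Y + Z = 58786 − 208012 + 2674440 = 2525214.

2525214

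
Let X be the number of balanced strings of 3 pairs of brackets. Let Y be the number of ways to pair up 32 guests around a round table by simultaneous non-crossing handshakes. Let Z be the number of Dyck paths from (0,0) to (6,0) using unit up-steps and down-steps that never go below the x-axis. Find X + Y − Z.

With 3 pairs the number of balanced bracket strings is the Catalan number C_3. So X = C_3 = 5.
With 32 = 2·16 people, non-crossing handshake pairings are non-crossing perfect matchings on a circle, counted by C_16. So Y = C_16 = 35357670.
A Dyck path with 3 up-steps and 3 down-steps has semilength 3, so there are C_3 of them. So Z = C_3 = 5.
X + Y − Z = 5 + 35357670 − 5 = 35357670.

35357670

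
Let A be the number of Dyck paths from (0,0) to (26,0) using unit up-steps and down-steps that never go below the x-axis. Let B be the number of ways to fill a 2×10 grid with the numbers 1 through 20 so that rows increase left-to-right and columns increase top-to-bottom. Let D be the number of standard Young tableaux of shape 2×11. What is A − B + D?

A Dyck path with 13 up-steps and 13 down-steps has semilength 13, so there are C_13 of them. So A = C_13 = 742900.
Standard Young tableaux of shape 2×n are counted by C_n; here n = 10. So B = C_10 = 16796.
Standard Young tableaux of shape 2×n are counted by C_n; here n = 11. So D = C_11 = 58786.
A − B + D = 742900 − 16796 + 58786 = 784890.

784890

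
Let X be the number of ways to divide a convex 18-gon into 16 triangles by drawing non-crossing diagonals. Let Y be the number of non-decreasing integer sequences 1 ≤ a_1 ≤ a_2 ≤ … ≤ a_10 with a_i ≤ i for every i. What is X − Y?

35340874

Triangulations of a convex m-gon are counted by C_{m−2}; with m = 18 this is C_16. So X = C_16 = 35357670.
Weakly increasing sequences with a_i ≤ i biject with Dyck paths of semilength 10, so there are C_10. So Y = C_10 = 16796.
X − Y = 35357670 − 16796 = 35340874.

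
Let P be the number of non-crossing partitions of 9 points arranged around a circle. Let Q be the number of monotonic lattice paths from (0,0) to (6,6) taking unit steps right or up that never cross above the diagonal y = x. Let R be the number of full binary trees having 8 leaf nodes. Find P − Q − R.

4301

Non-crossing partitions of an n-element set are counted by C_n; here n = 9. So P = C_9 = 4862.
Sub-diagonal monotone paths from (0,0) to (6,6) biject with Dyck paths of semilength 6, giving C_6. So Q = C_6 = 132.
A full binary tree with L leaves has L−1 internal nodes and is counted by C_{L−1}; L = 8 gives C_7. So R = C_7 = 429.
P − Q − R = 4862 − 132 − 429 = 4301.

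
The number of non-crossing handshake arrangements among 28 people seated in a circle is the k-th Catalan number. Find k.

14

Non-crossing handshake pairings of 2n people are counted by C_n; 28 people gives n = 14.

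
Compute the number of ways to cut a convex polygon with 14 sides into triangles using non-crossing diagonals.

A convex 14-gon is triangulated into 12 triangles, and the number of such triangulations is the Catalan number C_{14−2} = C_12.
C_12 = C_11 · 2(2·11+1)/(11+2) = 58786 · 46/13 = 208012.

208012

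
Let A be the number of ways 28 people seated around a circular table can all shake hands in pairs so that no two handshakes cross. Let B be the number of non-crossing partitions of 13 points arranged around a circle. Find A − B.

1931540

Non-crossing handshake pairings of 2n people are counted by C_n; 28 people gives n = 14. So A = C_14 = 2674440.
Non-crossing partitions of an n-element set are counted by C_n; here n = 13. So B = C_13 = 742900.
A − B = 2674440 − 742900 = 1931540.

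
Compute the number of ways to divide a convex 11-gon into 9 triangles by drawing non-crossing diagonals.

4862

A convex 11-gon is triangulated into 9 triangles, and the number of such triangulations is the Catalan number C_{11−2} = C_9.
C_9 = C_8 · 2(2·8+1)/(8+2) = 1430 · 34/10 = 4862.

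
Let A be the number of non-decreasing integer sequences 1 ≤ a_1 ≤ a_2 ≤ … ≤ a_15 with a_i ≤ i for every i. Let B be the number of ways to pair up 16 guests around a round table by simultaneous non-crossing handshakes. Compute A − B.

Weakly increasing sequences with a_i ≤ i biject with Dyck paths of semilength 15, so there are C_15. So A = C_15 = 9694845.
With 16 = 2·8 people, non-crossing handshake pairings are non-crossing perfect matchings on a circle, counted by C_8. So B = C_8 = 1430.
A − B = 9694845 − 1430 = 9693415.

9693415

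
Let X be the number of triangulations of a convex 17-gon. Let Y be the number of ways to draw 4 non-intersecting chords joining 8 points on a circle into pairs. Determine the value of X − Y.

The number of triangulations of a 17-gon is the Catalan number C_15 (index = sides − 2). So X = C_15 = 9694845.
Non-crossing perfect matchings of 2n points on a circle are counted by C_n; with 8 points, n = 4. So Y = C_4 = 14.
X − Y = 9694845 − 14 = 9694831.

9694831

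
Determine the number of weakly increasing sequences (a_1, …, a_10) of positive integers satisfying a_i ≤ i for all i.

Such sub-staircase sequences of length n are counted by C_n; here n = 10.
C_10 = C_9 · 2(2·9+1)/(9+2) = 4862 · 38/11 = 16796.

16796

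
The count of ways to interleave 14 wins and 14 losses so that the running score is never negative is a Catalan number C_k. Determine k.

Reading a vote for the leader as '(' and for the other as ')' turns such a sequence into a balanced string of 14 pairs, so the count is C_14.

14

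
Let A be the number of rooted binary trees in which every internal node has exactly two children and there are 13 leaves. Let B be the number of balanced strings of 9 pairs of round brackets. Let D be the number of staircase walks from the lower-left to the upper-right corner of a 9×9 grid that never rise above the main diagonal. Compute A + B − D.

208012

Full binary trees with 13 leaves have 13−1 = 12 internal nodes, so there are C_12 of them. So A = C_12 = 208012.
A balanced arrangement of 9 bracket pairs is a Dyck word of semilength 9, so the count is C_9. So B = C_9 = 4862.
Monotone paths in an n×n grid that stay weakly below the diagonal are counted by C_n; here n = 9. So D = C_9 = 4862.
A + B − D = 208012 + 4862 − 4862 = 208012.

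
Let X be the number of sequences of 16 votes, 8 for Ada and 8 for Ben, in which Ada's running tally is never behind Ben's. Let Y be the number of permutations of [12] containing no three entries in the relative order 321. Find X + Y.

Reading a vote for the leader as '(' and for the other as ')' turns such a sequence into a balanced string of 8 pairs, so the count is C_8. So X = C_8 = 1430.
For any fixed pattern of length 3, the pattern-avoiding permutations of [12] number C_12. So Y = C_12 = 208012.
X + Y = 1430 + 208012 = 209442.

209442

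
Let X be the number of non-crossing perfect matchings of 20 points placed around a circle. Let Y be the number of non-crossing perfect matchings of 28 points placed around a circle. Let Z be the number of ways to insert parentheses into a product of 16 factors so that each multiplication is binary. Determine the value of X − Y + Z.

Pairing 20 circle points by 10 non-crossing chords gives C_10 matchings. So X = C_10 = 16796.
Non-crossing perfect matchings of 2n points on a circle are counted by C_n; with 28 points, n = 14. So Y = C_14 = 2674440.
Parenthesizations of m factors correspond to full binary trees with m leaves, counted by C_{m−1}; m = 16 gives C_15. So Z = C_15 = 9694845.
X − Y + Z = 16796 − 2674440 + 9694845 = 7037201.

7037201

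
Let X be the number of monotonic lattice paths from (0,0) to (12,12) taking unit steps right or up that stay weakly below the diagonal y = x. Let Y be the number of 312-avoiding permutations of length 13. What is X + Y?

Sub-diagonal monotone paths from (0,0) to (12,12) biject with Dyck paths of semilength 12, giving C_12. So X = C_12 = 208012.
For any fixed pattern of length 3, the pattern-avoiding permutations of [13] number C_13. So Y = C_13 = 742900.
X + Y = 208012 + 742900 = 950912.

950912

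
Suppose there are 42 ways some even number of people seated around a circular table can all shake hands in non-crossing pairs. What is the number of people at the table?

10

Non-crossing handshake pairings of 2n people are counted by C_n. Since C_5 = 42, the index is 5.
So n = 5, and there are 2n = 10 people.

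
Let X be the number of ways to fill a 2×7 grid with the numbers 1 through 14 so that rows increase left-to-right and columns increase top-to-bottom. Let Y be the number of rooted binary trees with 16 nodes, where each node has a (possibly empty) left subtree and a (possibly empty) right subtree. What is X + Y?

Standard Young tableaux of shape 2×n are counted by C_n; here n = 7. So X = C_7 = 429.
There are C_n binary search tree shapes on n keys; with n = 16 that is C_16. So Y = C_16 = 35357670.
X + Y = 429 + 35357670 = 35358099.

35358099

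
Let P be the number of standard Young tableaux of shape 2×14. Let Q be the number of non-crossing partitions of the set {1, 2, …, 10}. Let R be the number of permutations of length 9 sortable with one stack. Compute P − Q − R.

2652782

Standard Young tableaux of shape 2×n are counted by C_n; here n = 14. So P = C_14 = 2674440.
Non-crossing partitions of an n-element set are counted by C_n; here n = 10. So Q = C_10 = 16796.
By Knuth's characterisation, the stack-sortable permutations of length 9 are the 231-avoiders, numbering C_9. So R = C_9 = 4862.
P − Q − R = 2674440 − 16796 − 4862 = 2652782.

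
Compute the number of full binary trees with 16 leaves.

Full binary trees with 16 leaves have 16−1 = 15 internal nodes, so there are C_15 of them.
C_15 = 9694845.

9694845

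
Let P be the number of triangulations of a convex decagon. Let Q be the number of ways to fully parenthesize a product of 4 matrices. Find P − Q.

The number of triangulations of a 10-gon is the Catalan number C_8 (index = sides − 2). So P = C_8 = 1430.
Bracketing 4 factors into binary products is counted by C_{4−1} = C_3. So Q = C_3 = 5.
P − Q = 1430 − 5 = 1425.

1425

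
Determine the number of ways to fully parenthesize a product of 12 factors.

58786

Parenthesizations of m factors correspond to full binary trees with m leaves, counted by C_{m−1}; m = 12 gives C_11.
C_11 = C_10 · 2(2·10+1)/(10+2) = 16796 · 42/12 = 58786.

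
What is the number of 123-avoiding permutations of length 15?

9694845

Permutations of [n] avoiding any single length-3 pattern are counted by C_n; here n = 15.
C_15 = C_14 · 2(2·14+1)/(14+2) = 2674440 · 58/16 = 9694845.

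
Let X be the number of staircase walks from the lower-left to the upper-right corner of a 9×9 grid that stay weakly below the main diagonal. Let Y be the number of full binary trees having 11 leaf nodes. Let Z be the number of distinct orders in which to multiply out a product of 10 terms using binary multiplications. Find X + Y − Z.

Sub-diagonal monotone paths from (0,0) to (9,9) biject with Dyck paths of semilength 9, giving C_9. So X = C_9 = 4862.
Full binary trees with 11 leaves have 11−1 = 10 internal nodes, so there are C_10 of them. So Y = C_10 = 16796.
Ways to associate a product of 10 factors correspond to binary trees on 10 leaves, so the count is C_9. So Z = C_9 = 4862.
X + Y − Z = 4862 + 16796 − 4862 = 16796.

16796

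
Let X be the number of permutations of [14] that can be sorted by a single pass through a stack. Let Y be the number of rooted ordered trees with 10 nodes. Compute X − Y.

2669578

By Knuth's characterisation, the stack-sortable permutations of length 14 are the 231-avoiders, numbering C_14. So X = C_14 = 2674440.
A rooted plane tree on 10 nodes has 9 edges, and such trees are counted by C_9. So Y = C_9 = 4862.
X − Y = 2674440 − 4862 = 2669578.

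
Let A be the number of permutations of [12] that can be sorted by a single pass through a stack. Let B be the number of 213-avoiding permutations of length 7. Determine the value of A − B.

Stack-sortable permutations are exactly the 231-avoiding ones, counted by C_n; here n = 12. So A = C_12 = 208012.
Permutations of [n] avoiding any single length-3 pattern are counted by C_n; here n = 7. So B = C_7 = 429.
A − B = 208012 − 429 = 207583.

207583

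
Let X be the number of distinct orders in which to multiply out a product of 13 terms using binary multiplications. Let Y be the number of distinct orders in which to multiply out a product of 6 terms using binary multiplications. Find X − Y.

207970

Bracketing 13 factors into binary products is counted by C_{13−1} = C_12. So X = C_12 = 208012.
Ways to associate a product of 6 factors correspond to binary trees on 6 leaves, so the count is C_5. So Y = C_5 = 42.
X − Y = 208012 − 42 = 207970.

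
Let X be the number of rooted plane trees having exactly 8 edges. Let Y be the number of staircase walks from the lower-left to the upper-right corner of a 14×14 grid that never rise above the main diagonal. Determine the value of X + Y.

2675870

Rooted ordered trees with n edges are counted by C_n; here n = 8. So X = C_8 = 1430.
Monotone paths in an n×n grid that stay weakly below the diagonal are counted by C_n; here n = 14. So Y = C_14 = 2674440.
X + Y = 1430 + 2674440 = 2675870.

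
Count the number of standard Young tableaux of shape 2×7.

By the hook-length formula (or a Dyck-path bijection), SYT of shape 2×7 number C_7.
C_7 = C_6 · 2(2·6+1)/(6+2) = 132 · 26/8 = 429.

429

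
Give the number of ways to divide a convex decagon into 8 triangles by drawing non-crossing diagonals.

A convex 10-gon is triangulated into 8 triangles, and the number of such triangulations is the Catalan number C_{10−2} = C_8.
C_8 = C(16,8)/9 = 12870/9 = 1430.

1430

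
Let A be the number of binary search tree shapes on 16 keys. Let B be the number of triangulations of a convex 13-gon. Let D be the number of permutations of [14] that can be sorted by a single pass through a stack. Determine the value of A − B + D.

37973324

Binary trees (left/right distinguished) on n nodes are counted by C_n; here n = 16. So A = C_16 = 35357670.
The number of triangulations of a 13-gon is the Catalan number C_11 (index = sides − 2). So B = C_11 = 58786.
By Knuth's characterisation, the stack-sortable permutations of length 14 are the 231-avoiders, numbering C_14. So D = C_14 = 2674440.
A − B + D = 35357670 − 58786 + 2674440 = 37973324.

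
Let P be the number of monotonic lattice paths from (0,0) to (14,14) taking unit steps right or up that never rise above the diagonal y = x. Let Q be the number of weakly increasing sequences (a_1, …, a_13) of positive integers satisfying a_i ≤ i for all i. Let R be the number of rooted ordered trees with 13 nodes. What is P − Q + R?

Sub-diagonal monotone paths from (0,0) to (14,14) biject with Dyck paths of semilength 14, giving C_14. So P = C_14 = 2674440.
Such sub-staircase sequences of length n are counted by C_n; here n = 13. So Q = C_13 = 742900.
Rooted ordered (plane) trees on m nodes have m−1 edges and are counted by C_{m−1}; m = 13 gives C_12. So R = C_12 = 208012.
P − Q + R = 2674440 − 742900 + 208012 = 2139552.

2139552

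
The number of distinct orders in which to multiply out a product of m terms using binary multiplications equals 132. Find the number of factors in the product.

Parenthesizations of m factors are counted by C_{m−1}. Since C_6 = 132, the index is 6.
So the index is 6, and the number of factors is 6 + 1 = 7.

7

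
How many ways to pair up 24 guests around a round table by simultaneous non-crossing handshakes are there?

With 24 = 2·12 people, non-crossing handshake pairings are non-crossing perfect matchings on a circle, counted by C_12.
C_12 = C_11 · 2(2·11+1)/(11+2) = 58786 · 46/13 = 208012.

208012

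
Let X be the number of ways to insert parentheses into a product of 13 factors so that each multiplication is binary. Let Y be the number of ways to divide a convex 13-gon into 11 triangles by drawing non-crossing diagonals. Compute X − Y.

149226

Bracketing 13 factors into binary products is counted by C_{13−1} = C_12. So X = C_12 = 208012.
The number of triangulations of a 13-gon is the Catalan number C_11 (index = sides − 2). So Y = C_11 = 58786.
X − Y = 208012 − 58786 = 149226.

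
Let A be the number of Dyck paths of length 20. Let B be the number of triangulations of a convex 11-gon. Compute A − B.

Dyck paths of semilength n (length 2n) are counted by C_n; here n = 10. So A = C_10 = 16796.
A convex 11-gon is triangulated into 9 triangles, and the number of such triangulations is the Catalan number C_{11−2} = C_9. So B = C_9 = 4862.
A − B = 16796 − 4862 = 11934.

11934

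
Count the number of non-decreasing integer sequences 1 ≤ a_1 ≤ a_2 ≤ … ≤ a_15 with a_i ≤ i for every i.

Such sub-staircase sequences of length n are counted by C_n; here n = 15.
C_15 = 9694845.

9694845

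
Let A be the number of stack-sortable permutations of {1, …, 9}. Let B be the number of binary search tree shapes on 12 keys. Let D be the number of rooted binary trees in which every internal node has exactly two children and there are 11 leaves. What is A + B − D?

196078

Stack-sortable permutations are exactly the 231-avoiding ones, counted by C_n; here n = 9. So A = C_9 = 4862.
There are C_n binary search tree shapes on n keys; with n = 12 that is C_12. So B = C_12 = 208012.
Full binary trees with 11 leaves have 11−1 = 10 internal nodes, so there are C_10 of them. So D = C_10 = 16796.
A + B − D = 4862 + 208012 − 16796 = 196078.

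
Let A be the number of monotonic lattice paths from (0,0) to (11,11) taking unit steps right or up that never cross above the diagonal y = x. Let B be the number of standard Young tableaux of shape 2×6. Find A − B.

58654

Sub-diagonal monotone paths from (0,0) to (11,11) biject with Dyck paths of semilength 11, giving C_11. So A = C_11 = 58786.
By the hook-length formula (or a Dyck-path bijection), SYT of shape 2×6 number C_6. So B = C_6 = 132.
A − B = 58786 − 132 = 58654.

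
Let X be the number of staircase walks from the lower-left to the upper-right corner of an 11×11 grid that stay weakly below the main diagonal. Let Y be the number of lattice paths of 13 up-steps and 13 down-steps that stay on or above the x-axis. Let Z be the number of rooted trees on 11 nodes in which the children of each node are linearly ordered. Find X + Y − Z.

Monotone paths in an n×n grid that stay weakly below the diagonal are counted by C_n; here n = 11. So X = C_11 = 58786.
A Dyck path with 13 up-steps and 13 down-steps has semilength 13, so there are C_13 of them. So Y = C_13 = 742900.
Rooted ordered (plane) trees on m nodes have m−1 edges and are counted by C_{m−1}; m = 11 gives C_10. So Z = C_10 = 16796.
X + Y − Z = 58786 + 742900 − 16796 = 784890.

784890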